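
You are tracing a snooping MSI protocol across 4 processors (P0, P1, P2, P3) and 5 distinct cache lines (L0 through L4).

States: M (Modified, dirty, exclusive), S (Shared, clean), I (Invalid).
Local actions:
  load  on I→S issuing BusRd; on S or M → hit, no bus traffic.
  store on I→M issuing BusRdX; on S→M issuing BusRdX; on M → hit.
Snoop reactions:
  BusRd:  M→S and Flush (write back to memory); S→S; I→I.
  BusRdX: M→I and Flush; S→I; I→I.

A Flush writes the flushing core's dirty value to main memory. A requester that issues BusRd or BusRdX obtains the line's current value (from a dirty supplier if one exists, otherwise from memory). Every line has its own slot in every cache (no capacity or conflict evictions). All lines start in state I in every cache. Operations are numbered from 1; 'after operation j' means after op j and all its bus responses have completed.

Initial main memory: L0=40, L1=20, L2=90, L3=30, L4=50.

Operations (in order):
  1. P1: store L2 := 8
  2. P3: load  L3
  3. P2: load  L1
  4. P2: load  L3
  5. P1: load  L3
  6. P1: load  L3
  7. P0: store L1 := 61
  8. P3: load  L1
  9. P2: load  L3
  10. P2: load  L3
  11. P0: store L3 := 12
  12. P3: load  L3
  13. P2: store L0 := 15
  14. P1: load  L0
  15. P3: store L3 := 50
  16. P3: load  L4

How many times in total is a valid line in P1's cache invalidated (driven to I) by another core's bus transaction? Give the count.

[1] P1: store L2 := 8 | P0:I, P1:M(8), P2:I, P3:I | bus: BusRdX
[2] P3: load  L3 | P0:I, P1:I, P2:I, P3:S(30) | bus: BusRd
[3] P2: load  L1 | P0:I, P1:I, P2:S(20), P3:I | bus: BusRd
[4] P2: load  L3 | P0:I, P1:I, P2:S(30), P3:S(30) | bus: BusRd
[5] P1: load  L3 | P0:I, P1:S(30), P2:S(30), P3:S(30) | bus: BusRd
[6] P1: load  L3 | P0:I, P1:S(30), P2:S(30), P3:S(30) | bus: none
[7] P0: store L1 := 61 | P0:M(61), P1:I, P2:I, P3:I | bus: BusRdX
[8] P3: load  L1 | P0:S(61), P1:I, P2:I, P3:S(61) | bus: BusRd,Flush
[9] P2: load  L3 | P0:I, P1:S(30), P2:S(30), P3:S(30) | bus: none
[10] P2: load  L3 | P0:I, P1:S(30), P2:S(30), P3:S(30) | bus: none
[11] P0: store L3 := 12 | P0:M(12), P1:I, P2:I, P3:I | bus: BusRdX
[12] P3: load  L3 | P0:S(12), P1:I, P2:I, P3:S(12) | bus: BusRd,Flush
[13] P2: store L0 := 15 | P0:I, P1:I, P2:M(15), P3:I | bus: BusRdX
[14] P1: load  L0 | P0:I, P1:S(15), P2:S(15), P3:I | bus: BusRd,Flush
[15] P3: store L3 := 50 | P0:I, P1:I, P2:I, P3:M(50) | bus: BusRdX
[16] P3: load  L4 | P0:I, P1:I, P2:I, P3:S(50) | bus: BusRd

invalidations = 1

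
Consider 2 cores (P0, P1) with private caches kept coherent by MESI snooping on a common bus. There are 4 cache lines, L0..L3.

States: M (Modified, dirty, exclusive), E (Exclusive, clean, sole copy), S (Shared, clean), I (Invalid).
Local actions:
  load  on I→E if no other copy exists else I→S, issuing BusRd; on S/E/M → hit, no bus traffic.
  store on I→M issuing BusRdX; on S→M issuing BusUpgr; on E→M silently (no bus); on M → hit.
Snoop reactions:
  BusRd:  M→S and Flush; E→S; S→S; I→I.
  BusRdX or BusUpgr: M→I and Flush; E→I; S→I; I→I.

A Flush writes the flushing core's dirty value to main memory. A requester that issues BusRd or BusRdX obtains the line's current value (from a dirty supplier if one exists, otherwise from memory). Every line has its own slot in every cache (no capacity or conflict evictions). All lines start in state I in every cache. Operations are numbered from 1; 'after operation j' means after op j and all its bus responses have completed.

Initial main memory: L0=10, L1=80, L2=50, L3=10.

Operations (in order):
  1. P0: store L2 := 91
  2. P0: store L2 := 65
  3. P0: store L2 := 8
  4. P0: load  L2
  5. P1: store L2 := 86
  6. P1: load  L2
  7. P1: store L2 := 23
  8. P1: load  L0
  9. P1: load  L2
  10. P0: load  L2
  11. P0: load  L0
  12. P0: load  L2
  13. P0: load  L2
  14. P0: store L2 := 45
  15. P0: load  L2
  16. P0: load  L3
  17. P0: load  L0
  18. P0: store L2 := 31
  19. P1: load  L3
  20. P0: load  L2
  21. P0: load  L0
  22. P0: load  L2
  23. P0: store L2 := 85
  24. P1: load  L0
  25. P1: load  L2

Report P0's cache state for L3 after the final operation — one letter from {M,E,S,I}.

state = S

1. P0: store L2 := 91  bus=[BusRdX]  L2: P0=M P1=I  mem[L2]=50
2. P0: store L2 := 65  bus=[-]  L2: P0=M P1=I  mem[L2]=50
3. P0: store L2 := 8  bus=[-]  L2: P0=M P1=I  mem[L2]=50
4. P0: load  L2  bus=[-]  L2: P0=M P1=I  mem[L2]=50
5. P1: store L2 := 86  bus=[BusRdX,Flush]  L2: P0=I P1=M  mem[L2]=8
6. P1: load  L2  bus=[-]  L2: P0=I P1=M  mem[L2]=8
7. P1: store L2 := 23  bus=[-]  L2: P0=I P1=M  mem[L2]=8
8. P1: load  L0  bus=[BusRd]  L0: P0=I P1=E  mem[L0]=10
9. P1: load  L2  bus=[-]  L2: P0=I P1=M  mem[L2]=8
10. P0: load  L2  bus=[BusRd,Flush]  L2: P0=S P1=S  mem[L2]=23
11. P0: load  L0  bus=[BusRd]  L0: P0=S P1=S  mem[L0]=10
12. P0: load  L2  bus=[-]  L2: P0=S P1=S  mem[L2]=23
13. P0: load  L2  bus=[-]  L2: P0=S P1=S  mem[L2]=23
14. P0: store L2 := 45  bus=[BusUpgr]  L2: P0=M P1=I  mem[L2]=23
15. P0: load  L2  bus=[-]  L2: P0=M P1=I  mem[L2]=23
16. P0: load  L3  bus=[BusRd]  L3: P0=E P1=I  mem[L3]=10
17. P0: load  L0  bus=[-]  L0: P0=S P1=S  mem[L0]=10
18. P0: store L2 := 31  bus=[-]  L2: P0=M P1=I  mem[L2]=23
19. P1: load  L3  bus=[BusRd]  L3: P0=S P1=S  mem[L3]=10
20. P0: load  L2  bus=[-]  L2: P0=M P1=I  mem[L2]=23
21. P0: load  L0  bus=[-]  L0: P0=S P1=S  mem[L0]=10
22. P0: load  L2  bus=[-]  L2: P0=M P1=I  mem[L2]=23
23. P0: store L2 := 85  bus=[-]  L2: P0=M P1=I  mem[L2]=23
24. P1: load  L0  bus=[-]  L0: P0=S P1=S  mem[L0]=10
25. P1: load  L2  bus=[BusRd,Flush]  L2: P0=S P1=S  mem[L2]=85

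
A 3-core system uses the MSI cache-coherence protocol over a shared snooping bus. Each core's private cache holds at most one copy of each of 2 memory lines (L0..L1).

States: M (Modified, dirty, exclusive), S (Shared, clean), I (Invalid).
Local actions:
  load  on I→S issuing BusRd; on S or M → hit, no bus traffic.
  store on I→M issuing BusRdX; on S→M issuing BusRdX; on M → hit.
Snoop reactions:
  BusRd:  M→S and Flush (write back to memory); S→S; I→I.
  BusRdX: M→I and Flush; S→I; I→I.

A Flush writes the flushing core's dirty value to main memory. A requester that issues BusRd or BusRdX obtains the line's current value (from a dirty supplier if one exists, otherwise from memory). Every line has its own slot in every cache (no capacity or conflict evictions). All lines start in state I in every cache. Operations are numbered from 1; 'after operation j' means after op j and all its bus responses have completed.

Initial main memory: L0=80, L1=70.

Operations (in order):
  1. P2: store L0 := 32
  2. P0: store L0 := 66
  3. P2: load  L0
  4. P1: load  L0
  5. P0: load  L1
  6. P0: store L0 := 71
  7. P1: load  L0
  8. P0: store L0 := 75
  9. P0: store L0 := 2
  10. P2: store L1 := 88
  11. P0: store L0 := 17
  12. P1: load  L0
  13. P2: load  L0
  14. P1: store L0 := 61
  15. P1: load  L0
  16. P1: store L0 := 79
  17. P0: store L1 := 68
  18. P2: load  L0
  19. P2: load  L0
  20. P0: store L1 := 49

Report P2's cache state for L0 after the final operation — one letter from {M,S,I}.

state = S

1. P2: store L0 := 32  bus=[BusRdX]  L0: P0=I P1=I P2=M  mem[L0]=80
2. P0: store L0 := 66  bus=[BusRdX,Flush]  L0: P0=M P1=I P2=I  mem[L0]=32
3. P2: load  L0  bus=[BusRd,Flush]  L0: P0=S P1=I P2=S  mem[L0]=66
4. P1: load  L0  bus=[BusRd]  L0: P0=S P1=S P2=S  mem[L0]=66
5. P0: load  L1  bus=[BusRd]  L1: P0=S P1=I P2=I  mem[L1]=70
6. P0: store L0 := 71  bus=[BusRdX]  L0: P0=M P1=I P2=I  mem[L0]=66
7. P1: load  L0  bus=[BusRd,Flush]  L0: P0=S P1=S P2=I  mem[L0]=71
8. P0: store L0 := 75  bus=[BusRdX]  L0: P0=M P1=I P2=I  mem[L0]=71
9. P0: store L0 := 2  bus=[-]  L0: P0=M P1=I P2=I  mem[L0]=71
10. P2: store L1 := 88  bus=[BusRdX]  L1: P0=I P1=I P2=M  mem[L1]=70
11. P0: store L0 := 17  bus=[-]  L0: P0=M P1=I P2=I  mem[L0]=71
12. P1: load  L0  bus=[BusRd,Flush]  L0: P0=S P1=S P2=I  mem[L0]=17
13. P2: load  L0  bus=[BusRd]  L0: P0=S P1=S P2=S  mem[L0]=17
14. P1: store L0 := 61  bus=[BusRdX]  L0: P0=I P1=M P2=I  mem[L0]=17
15. P1: load  L0  bus=[-]  L0: P0=I P1=M P2=I  mem[L0]=17
16. P1: store L0 := 79  bus=[-]  L0: P0=I P1=M P2=I  mem[L0]=17
17. P0: store L1 := 68  bus=[BusRdX,Flush]  L1: P0=M P1=I P2=I  mem[L1]=88
18. P2: load  L0  bus=[BusRd,Flush]  L0: P0=I P1=S P2=S  mem[L0]=79
19. P2: load  L0  bus=[-]  L0: P0=I P1=S P2=S  mem[L0]=79
20. P0: store L1 := 49  bus=[-]  L1: P0=M P1=I P2=I  mem[L1]=88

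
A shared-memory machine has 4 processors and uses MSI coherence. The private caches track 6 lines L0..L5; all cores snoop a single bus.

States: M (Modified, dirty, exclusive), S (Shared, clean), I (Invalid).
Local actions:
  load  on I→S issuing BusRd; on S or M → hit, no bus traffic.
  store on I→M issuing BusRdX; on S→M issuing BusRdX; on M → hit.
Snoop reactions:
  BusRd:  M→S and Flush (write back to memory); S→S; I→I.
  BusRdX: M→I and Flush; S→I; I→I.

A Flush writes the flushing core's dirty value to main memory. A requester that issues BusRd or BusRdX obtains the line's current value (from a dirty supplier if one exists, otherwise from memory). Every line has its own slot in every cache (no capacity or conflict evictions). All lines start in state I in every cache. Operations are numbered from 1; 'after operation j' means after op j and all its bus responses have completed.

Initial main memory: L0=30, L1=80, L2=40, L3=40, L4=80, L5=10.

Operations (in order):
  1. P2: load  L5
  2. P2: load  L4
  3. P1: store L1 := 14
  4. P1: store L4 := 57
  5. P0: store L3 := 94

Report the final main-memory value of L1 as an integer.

step 1: P2: load  L5  ⟶  IISI  (L5)  txn=BusRd  M[L5]=10
step 2: P2: load  L4  ⟶  IISI  (L4)  txn=BusRd  M[L4]=80
step 3: P1: store L1 := 14  ⟶  IMII  (L1)  txn=BusRdX  M[L1]=80
step 4: P1: store L4 := 57  ⟶  IMII  (L4)  txn=BusRdX  M[L4]=80
step 5: P0: store L3 := 94  ⟶  MIII  (L3)  txn=BusRdX  M[L3]=40

memory[L1] = 80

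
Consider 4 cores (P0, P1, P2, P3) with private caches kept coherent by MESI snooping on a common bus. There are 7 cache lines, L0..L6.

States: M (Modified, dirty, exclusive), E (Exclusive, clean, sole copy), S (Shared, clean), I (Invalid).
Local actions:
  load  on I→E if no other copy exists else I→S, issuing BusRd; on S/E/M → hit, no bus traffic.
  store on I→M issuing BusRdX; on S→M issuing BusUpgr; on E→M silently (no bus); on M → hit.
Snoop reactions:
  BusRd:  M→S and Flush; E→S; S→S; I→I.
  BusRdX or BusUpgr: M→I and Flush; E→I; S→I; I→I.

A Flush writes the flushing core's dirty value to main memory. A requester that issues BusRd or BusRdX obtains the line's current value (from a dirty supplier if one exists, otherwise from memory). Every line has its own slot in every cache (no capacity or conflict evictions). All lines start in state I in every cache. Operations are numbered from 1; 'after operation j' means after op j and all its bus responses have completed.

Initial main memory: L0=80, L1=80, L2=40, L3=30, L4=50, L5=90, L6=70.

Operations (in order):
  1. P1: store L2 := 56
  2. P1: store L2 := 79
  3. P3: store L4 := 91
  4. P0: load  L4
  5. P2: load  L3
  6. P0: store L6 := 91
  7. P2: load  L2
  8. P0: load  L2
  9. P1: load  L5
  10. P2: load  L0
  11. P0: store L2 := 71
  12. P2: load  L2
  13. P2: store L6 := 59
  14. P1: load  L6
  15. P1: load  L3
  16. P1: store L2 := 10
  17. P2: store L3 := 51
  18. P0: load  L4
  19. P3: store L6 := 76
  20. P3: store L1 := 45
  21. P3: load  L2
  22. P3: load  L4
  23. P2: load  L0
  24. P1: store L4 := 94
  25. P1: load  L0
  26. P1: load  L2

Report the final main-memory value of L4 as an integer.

step 1: P1: store L2 := 56  ⟶  IMII  (L2)  txn=BusRdX  M[L2]=40
step 2: P1: store L2 := 79  ⟶  IMII  (L2)  txn=∅  M[L2]=40
step 3: P3: store L4 := 91  ⟶  IIIM  (L4)  txn=BusRdX  M[L4]=50
step 4: P0: load  L4  ⟶  SIIS  (L4)  txn=BusRd+Flush  M[L4]=91
step 5: P2: load  L3  ⟶  IIEI  (L3)  txn=BusRd  M[L3]=30
step 6: P0: store L6 := 91  ⟶  MIII  (L6)  txn=BusRdX  M[L6]=70
step 7: P2: load  L2  ⟶  ISSI  (L2)  txn=BusRd+Flush  M[L2]=79
step 8: P0: load  L2  ⟶  SSSI  (L2)  txn=BusRd  M[L2]=79
step 9: P1: load  L5  ⟶  IEII  (L5)  txn=BusRd  M[L5]=90
step 10: P2: load  L0  ⟶  IIEI  (L0)  txn=BusRd  M[L0]=80
step 11: P0: store L2 := 71  ⟶  MIII  (L2)  txn=BusUpgr  M[L2]=79
step 12: P2: load  L2  ⟶  SISI  (L2)  txn=BusRd+Flush  M[L2]=71
step 13: P2: store L6 := 59  ⟶  IIMI  (L6)  txn=BusRdX+Flush  M[L6]=91
step 14: P1: load  L6  ⟶  ISSI  (L6)  txn=BusRd+Flush  M[L6]=59
step 15: P1: load  L3  ⟶  ISSI  (L3)  txn=BusRd  M[L3]=30
step 16: P1: store L2 := 10  ⟶  IMII  (L2)  txn=BusRdX  M[L2]=71
step 17: P2: store L3 := 51  ⟶  IIMI  (L3)  txn=BusUpgr  M[L3]=30
step 18: P0: load  L4  ⟶  SIIS  (L4)  txn=∅  M[L4]=91
step 19: P3: store L6 := 76  ⟶  IIIM  (L6)  txn=BusRdX  M[L6]=59
step 20: P3: store L1 := 45  ⟶  IIIM  (L1)  txn=BusRdX  M[L1]=80
step 21: P3: load  L2  ⟶  ISIS  (L2)  txn=BusRd+Flush  M[L2]=10
step 22: P3: load  L4  ⟶  SIIS  (L4)  txn=∅  M[L4]=91
step 23: P2: load  L0  ⟶  IIEI  (L0)  txn=∅  M[L0]=80
step 24: P1: store L4 := 94  ⟶  IMII  (L4)  txn=BusRdX  M[L4]=91
step 25: P1: load  L0  ⟶  ISSI  (L0)  txn=BusRd  M[L0]=80
step 26: P1: load  L2  ⟶  ISIS  (L2)  txn=∅  M[L2]=10

memory[L4] = 91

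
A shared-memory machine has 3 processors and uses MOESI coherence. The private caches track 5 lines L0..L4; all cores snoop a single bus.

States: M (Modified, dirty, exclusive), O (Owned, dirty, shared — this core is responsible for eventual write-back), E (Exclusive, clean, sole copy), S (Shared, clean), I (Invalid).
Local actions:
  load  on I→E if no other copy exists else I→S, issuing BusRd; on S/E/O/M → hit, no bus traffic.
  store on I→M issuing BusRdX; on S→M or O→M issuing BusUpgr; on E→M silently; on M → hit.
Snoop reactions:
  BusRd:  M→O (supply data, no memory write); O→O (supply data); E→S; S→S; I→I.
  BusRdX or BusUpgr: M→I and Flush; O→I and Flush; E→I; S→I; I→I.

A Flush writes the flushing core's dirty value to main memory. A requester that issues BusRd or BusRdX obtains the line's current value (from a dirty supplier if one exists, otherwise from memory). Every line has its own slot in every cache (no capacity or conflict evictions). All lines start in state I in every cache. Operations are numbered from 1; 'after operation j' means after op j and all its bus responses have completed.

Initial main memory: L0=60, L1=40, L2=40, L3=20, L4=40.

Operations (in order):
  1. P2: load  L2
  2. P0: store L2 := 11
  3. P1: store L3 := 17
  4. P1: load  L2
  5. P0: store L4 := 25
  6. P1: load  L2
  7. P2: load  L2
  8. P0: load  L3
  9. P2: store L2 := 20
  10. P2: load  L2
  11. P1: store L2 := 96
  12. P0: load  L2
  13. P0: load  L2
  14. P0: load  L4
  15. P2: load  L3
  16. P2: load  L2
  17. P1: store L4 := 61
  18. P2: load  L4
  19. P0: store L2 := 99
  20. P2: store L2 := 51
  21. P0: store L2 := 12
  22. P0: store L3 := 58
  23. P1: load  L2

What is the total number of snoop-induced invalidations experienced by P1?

invalidations = 3

1. P2: load  L2  bus=[BusRd]  L2: P0=I P1=I P2=E  mem[L2]=40
2. P0: store L2 := 11  bus=[BusRdX]  L2: P0=M P1=I P2=I  mem[L2]=40
3. P1: store L3 := 17  bus=[BusRdX]  L3: P0=I P1=M P2=I  mem[L3]=20
4. P1: load  L2  bus=[BusRd]  L2: P0=O P1=S P2=I  mem[L2]=40
5. P0: store L4 := 25  bus=[BusRdX]  L4: P0=M P1=I P2=I  mem[L4]=40
6. P1: load  L2  bus=[-]  L2: P0=O P1=S P2=I  mem[L2]=40
7. P2: load  L2  bus=[BusRd]  L2: P0=O P1=S P2=S  mem[L2]=40
8. P0: load  L3  bus=[BusRd]  L3: P0=S P1=O P2=I  mem[L3]=20
9. P2: store L2 := 20  bus=[BusUpgr,Flush]  L2: P0=I P1=I P2=M  mem[L2]=11
10. P2: load  L2  bus=[-]  L2: P0=I P1=I P2=M  mem[L2]=11
11. P1: store L2 := 96  bus=[BusRdX,Flush]  L2: P0=I P1=M P2=I  mem[L2]=20
12. P0: load  L2  bus=[BusRd]  L2: P0=S P1=O P2=I  mem[L2]=20
13. P0: load  L2  bus=[-]  L2: P0=S P1=O P2=I  mem[L2]=20
14. P0: load  L4  bus=[-]  L4: P0=M P1=I P2=I  mem[L4]=40
15. P2: load  L3  bus=[BusRd]  L3: P0=S P1=O P2=S  mem[L3]=20
16. P2: load  L2  bus=[BusRd]  L2: P0=S P1=O P2=S  mem[L2]=20
17. P1: store L4 := 61  bus=[BusRdX,Flush]  L4: P0=I P1=M P2=I  mem[L4]=25
18. P2: load  L4  bus=[BusRd]  L4: P0=I P1=O P2=S  mem[L4]=25
19. P0: store L2 := 99  bus=[BusUpgr,Flush]  L2: P0=M P1=I P2=I  mem[L2]=96
20. P2: store L2 := 51  bus=[BusRdX,Flush]  L2: P0=I P1=I P2=M  mem[L2]=99
21. P0: store L2 := 12  bus=[BusRdX,Flush]  L2: P0=M P1=I P2=I  mem[L2]=51
22. P0: store L3 := 58  bus=[BusUpgr,Flush]  L3: P0=M P1=I P2=I  mem[L3]=17
23. P1: load  L2  bus=[BusRd]  L2: P0=O P1=S P2=I  mem[L2]=51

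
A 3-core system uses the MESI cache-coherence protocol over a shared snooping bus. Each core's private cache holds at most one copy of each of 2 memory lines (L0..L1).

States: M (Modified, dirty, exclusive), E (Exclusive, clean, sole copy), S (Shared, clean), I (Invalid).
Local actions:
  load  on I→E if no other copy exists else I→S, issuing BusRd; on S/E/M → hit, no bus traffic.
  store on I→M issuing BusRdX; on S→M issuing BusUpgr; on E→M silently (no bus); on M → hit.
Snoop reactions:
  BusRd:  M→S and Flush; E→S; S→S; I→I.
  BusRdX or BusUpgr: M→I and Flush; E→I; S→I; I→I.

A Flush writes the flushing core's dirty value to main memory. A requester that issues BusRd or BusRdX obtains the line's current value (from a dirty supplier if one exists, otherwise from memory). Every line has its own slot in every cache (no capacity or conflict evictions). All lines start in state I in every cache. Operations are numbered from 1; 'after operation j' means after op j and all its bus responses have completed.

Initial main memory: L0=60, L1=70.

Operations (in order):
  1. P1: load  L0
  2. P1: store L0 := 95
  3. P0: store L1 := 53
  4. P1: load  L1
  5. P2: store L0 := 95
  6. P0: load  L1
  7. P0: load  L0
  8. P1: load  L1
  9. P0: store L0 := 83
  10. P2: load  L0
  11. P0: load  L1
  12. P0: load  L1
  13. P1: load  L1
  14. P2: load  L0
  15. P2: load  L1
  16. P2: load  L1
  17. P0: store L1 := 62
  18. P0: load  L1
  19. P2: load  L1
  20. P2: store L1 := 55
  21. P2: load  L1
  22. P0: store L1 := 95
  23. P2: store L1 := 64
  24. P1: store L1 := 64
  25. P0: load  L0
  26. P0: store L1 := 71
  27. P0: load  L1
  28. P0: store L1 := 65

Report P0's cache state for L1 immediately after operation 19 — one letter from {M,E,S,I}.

state = S

1. P1: load  L0  bus=[BusRd]  L0: P0=I P1=E P2=I  mem[L0]=60
2. P1: store L0 := 95  bus=[-]  L0: P0=I P1=M P2=I  mem[L0]=60
3. P0: store L1 := 53  bus=[BusRdX]  L1: P0=M P1=I P2=I  mem[L1]=70
4. P1: load  L1  bus=[BusRd,Flush]  L1: P0=S P1=S P2=I  mem[L1]=53
5. P2: store L0 := 95  bus=[BusRdX,Flush]  L0: P0=I P1=I P2=M  mem[L0]=95
6. P0: load  L1  bus=[-]  L1: P0=S P1=S P2=I  mem[L1]=53
7. P0: load  L0  bus=[BusRd,Flush]  L0: P0=S P1=I P2=S  mem[L0]=95
8. P1: load  L1  bus=[-]  L1: P0=S P1=S P2=I  mem[L1]=53
9. P0: store L0 := 83  bus=[BusUpgr]  L0: P0=M P1=I P2=I  mem[L0]=95
10. P2: load  L0  bus=[BusRd,Flush]  L0: P0=S P1=I P2=S  mem[L0]=83
11. P0: load  L1  bus=[-]  L1: P0=S P1=S P2=I  mem[L1]=53
12. P0: load  L1  bus=[-]  L1: P0=S P1=S P2=I  mem[L1]=53
13. P1: load  L1  bus=[-]  L1: P0=S P1=S P2=I  mem[L1]=53
14. P2: load  L0  bus=[-]  L0: P0=S P1=I P2=S  mem[L0]=83
15. P2: load  L1  bus=[BusRd]  L1: P0=S P1=S P2=S  mem[L1]=53
16. P2: load  L1  bus=[-]  L1: P0=S P1=S P2=S  mem[L1]=53
17. P0: store L1 := 62  bus=[BusUpgr]  L1: P0=M P1=I P2=I  mem[L1]=53
18. P0: load  L1  bus=[-]  L1: P0=M P1=I P2=I  mem[L1]=53
19. P2: load  L1  bus=[BusRd,Flush]  L1: P0=S P1=I P2=S  mem[L1]=62
20. P2: store L1 := 55  bus=[BusUpgr]  L1: P0=I P1=I P2=M  mem[L1]=62
21. P2: load  L1  bus=[-]  L1: P0=I P1=I P2=M  mem[L1]=62
22. P0: store L1 := 95  bus=[BusRdX,Flush]  L1: P0=M P1=I P2=I  mem[L1]=55
23. P2: store L1 := 64  bus=[BusRdX,Flush]  L1: P0=I P1=I P2=M  mem[L1]=95
24. P1: store L1 := 64  bus=[BusRdX,Flush]  L1: P0=I P1=M P2=I  mem[L1]=64
25. P0: load  L0  bus=[-]  L0: P0=S P1=I P2=S  mem[L0]=83
26. P0: store L1 := 71  bus=[BusRdX,Flush]  L1: P0=M P1=I P2=I  mem[L1]=64
27. P0: load  L1  bus=[-]  L1: P0=M P1=I P2=I  mem[L1]=64
28. P0: store L1 := 65  bus=[-]  L1: P0=M P1=I P2=I  mem[L1]=64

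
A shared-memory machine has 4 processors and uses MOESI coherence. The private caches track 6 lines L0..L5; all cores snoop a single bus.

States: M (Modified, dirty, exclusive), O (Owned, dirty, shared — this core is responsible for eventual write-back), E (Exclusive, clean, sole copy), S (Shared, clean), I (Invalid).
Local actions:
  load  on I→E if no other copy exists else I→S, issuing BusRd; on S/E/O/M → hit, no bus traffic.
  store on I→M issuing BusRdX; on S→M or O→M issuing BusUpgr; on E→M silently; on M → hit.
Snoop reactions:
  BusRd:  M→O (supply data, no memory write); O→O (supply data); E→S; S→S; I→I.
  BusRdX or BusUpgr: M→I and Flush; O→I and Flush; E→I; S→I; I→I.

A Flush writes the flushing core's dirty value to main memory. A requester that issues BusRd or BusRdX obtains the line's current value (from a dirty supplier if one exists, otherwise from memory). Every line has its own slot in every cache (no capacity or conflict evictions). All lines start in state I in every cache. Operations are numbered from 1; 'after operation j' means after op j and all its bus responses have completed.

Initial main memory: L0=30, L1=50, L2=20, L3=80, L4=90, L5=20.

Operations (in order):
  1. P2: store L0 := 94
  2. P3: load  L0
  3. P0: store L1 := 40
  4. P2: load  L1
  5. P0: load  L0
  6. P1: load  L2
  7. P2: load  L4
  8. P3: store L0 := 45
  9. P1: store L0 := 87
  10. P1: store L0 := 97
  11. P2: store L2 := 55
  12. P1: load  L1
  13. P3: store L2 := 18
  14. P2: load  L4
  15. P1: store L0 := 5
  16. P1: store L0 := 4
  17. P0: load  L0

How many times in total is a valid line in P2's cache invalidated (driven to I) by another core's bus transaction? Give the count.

[1] P2: store L0 := 94 | P0:I, P1:I, P2:M(94), P3:I | bus: BusRdX
[2] P3: load  L0 | P0:I, P1:I, P2:O(94), P3:S(94) | bus: BusRd
[3] P0: store L1 := 40 | P0:M(40), P1:I, P2:I, P3:I | bus: BusRdX
[4] P2: load  L1 | P0:O(40), P1:I, P2:S(40), P3:I | bus: BusRd
[5] P0: load  L0 | P0:S(94), P1:I, P2:O(94), P3:S(94) | bus: BusRd
[6] P1: load  L2 | P0:I, P1:E(20), P2:I, P3:I | bus: BusRd
[7] P2: load  L4 | P0:I, P1:I, P2:E(90), P3:I | bus: BusRd
[8] P3: store L0 := 45 | P0:I, P1:I, P2:I, P3:M(45) | bus: BusUpgr,Flush
[9] P1: store L0 := 87 | P0:I, P1:M(87), P2:I, P3:I | bus: BusRdX,Flush
[10] P1: store L0 := 97 | P0:I, P1:M(97), P2:I, P3:I | bus: none
[11] P2: store L2 := 55 | P0:I, P1:I, P2:M(55), P3:I | bus: BusRdX
[12] P1: load  L1 | P0:O(40), P1:S(40), P2:S(40), P3:I | bus: BusRd
[13] P3: store L2 := 18 | P0:I, P1:I, P2:I, P3:M(18) | bus: BusRdX,Flush
[14] P2: load  L4 | P0:I, P1:I, P2:E(90), P3:I | bus: none
[15] P1: store L0 := 5 | P0:I, P1:M(5), P2:I, P3:I | bus: none
[16] P1: store L0 := 4 | P0:I, P1:M(4), P2:I, P3:I | bus: none
[17] P0: load  L0 | P0:S(4), P1:O(4), P2:I, P3:I | bus: BusRd

invalidations = 2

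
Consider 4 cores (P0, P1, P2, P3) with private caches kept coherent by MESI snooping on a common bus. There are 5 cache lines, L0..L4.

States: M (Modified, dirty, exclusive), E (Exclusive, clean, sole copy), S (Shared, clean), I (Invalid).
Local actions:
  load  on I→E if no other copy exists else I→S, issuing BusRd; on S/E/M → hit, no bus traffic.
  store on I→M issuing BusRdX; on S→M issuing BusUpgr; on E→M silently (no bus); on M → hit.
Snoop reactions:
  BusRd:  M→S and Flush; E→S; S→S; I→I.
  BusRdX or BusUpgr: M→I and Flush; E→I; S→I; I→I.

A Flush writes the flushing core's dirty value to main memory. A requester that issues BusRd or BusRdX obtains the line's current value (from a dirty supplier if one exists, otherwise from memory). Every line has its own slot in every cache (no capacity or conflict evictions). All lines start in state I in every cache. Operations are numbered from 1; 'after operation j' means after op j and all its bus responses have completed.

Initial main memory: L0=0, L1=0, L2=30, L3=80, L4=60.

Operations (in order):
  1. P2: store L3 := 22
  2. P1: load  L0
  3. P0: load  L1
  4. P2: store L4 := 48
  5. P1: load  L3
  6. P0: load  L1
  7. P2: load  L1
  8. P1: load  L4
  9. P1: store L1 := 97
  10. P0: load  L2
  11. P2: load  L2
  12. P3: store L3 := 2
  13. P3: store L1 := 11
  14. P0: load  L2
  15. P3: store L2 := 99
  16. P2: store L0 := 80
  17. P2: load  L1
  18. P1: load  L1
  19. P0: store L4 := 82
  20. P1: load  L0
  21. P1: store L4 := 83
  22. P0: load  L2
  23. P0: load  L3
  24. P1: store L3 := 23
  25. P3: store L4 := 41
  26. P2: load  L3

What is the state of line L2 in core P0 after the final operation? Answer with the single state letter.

state = S

1. P2: store L3 := 22  bus=[BusRdX]  L3: P0=I P1=I P2=M P3=I  mem[L3]=80
2. P1: load  L0  bus=[BusRd]  L0: P0=I P1=E P2=I P3=I  mem[L0]=0
3. P0: load  L1  bus=[BusRd]  L1: P0=E P1=I P2=I P3=I  mem[L1]=0
4. P2: store L4 := 48  bus=[BusRdX]  L4: P0=I P1=I P2=M P3=I  mem[L4]=60
5. P1: load  L3  bus=[BusRd,Flush]  L3: P0=I P1=S P2=S P3=I  mem[L3]=22
6. P0: load  L1  bus=[-]  L1: P0=E P1=I P2=I P3=I  mem[L1]=0
7. P2: load  L1  bus=[BusRd]  L1: P0=S P1=I P2=S P3=I  mem[L1]=0
8. P1: load  L4  bus=[BusRd,Flush]  L4: P0=I P1=S P2=S P3=I  mem[L4]=48
9. P1: store L1 := 97  bus=[BusRdX]  L1: P0=I P1=M P2=I P3=I  mem[L1]=0
10. P0: load  L2  bus=[BusRd]  L2: P0=E P1=I P2=I P3=I  mem[L2]=30
11. P2: load  L2  bus=[BusRd]  L2: P0=S P1=I P2=S P3=I  mem[L2]=30
12. P3: store L3 := 2  bus=[BusRdX]  L3: P0=I P1=I P2=I P3=M  mem[L3]=22
13. P3: store L1 := 11  bus=[BusRdX,Flush]  L1: P0=I P1=I P2=I P3=M  mem[L1]=97
14. P0: load  L2  bus=[-]  L2: P0=S P1=I P2=S P3=I  mem[L2]=30
15. P3: store L2 := 99  bus=[BusRdX]  L2: P0=I P1=I P2=I P3=M  mem[L2]=30
16. P2: store L0 := 80  bus=[BusRdX]  L0: P0=I P1=I P2=M P3=I  mem[L0]=0
17. P2: load  L1  bus=[BusRd,Flush]  L1: P0=I P1=I P2=S P3=S  mem[L1]=11
18. P1: load  L1  bus=[BusRd]  L1: P0=I P1=S P2=S P3=S  mem[L1]=11
19. P0: store L4 := 82  bus=[BusRdX]  L4: P0=M P1=I P2=I P3=I  mem[L4]=48
20. P1: load  L0  bus=[BusRd,Flush]  L0: P0=I P1=S P2=S P3=I  mem[L0]=80
21. P1: store L4 := 83  bus=[BusRdX,Flush]  L4: P0=I P1=M P2=I P3=I  mem[L4]=82
22. P0: load  L2  bus=[BusRd,Flush]  L2: P0=S P1=I P2=I P3=S  mem[L2]=99
23. P0: load  L3  bus=[BusRd,Flush]  L3: P0=S P1=I P2=I P3=S  mem[L3]=2
24. P1: store L3 := 23  bus=[BusRdX]  L3: P0=I P1=M P2=I P3=I  mem[L3]=2
25. P3: store L4 := 41  bus=[BusRdX,Flush]  L4: P0=I P1=I P2=I P3=M  mem[L4]=83
26. P2: load  L3  bus=[BusRd,Flush]  L3: P0=I P1=S P2=S P3=I  mem[L3]=23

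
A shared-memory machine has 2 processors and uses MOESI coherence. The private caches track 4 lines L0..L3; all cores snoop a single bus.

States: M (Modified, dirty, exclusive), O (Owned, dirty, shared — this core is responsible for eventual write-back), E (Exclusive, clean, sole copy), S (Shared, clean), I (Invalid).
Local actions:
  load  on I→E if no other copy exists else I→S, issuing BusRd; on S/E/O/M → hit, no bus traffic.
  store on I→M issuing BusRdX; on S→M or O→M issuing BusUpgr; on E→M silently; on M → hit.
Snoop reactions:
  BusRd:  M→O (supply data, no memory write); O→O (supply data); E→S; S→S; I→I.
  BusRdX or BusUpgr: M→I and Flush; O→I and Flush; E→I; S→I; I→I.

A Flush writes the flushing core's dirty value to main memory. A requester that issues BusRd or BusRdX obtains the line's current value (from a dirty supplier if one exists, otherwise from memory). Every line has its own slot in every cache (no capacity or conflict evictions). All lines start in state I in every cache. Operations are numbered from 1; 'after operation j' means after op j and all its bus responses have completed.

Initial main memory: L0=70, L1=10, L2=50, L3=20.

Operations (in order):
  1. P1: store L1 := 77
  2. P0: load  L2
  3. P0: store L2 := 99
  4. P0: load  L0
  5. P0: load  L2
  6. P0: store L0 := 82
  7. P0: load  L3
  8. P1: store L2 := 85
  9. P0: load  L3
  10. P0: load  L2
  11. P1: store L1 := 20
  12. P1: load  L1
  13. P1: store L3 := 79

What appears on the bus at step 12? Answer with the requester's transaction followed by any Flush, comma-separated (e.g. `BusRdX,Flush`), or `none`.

  op1 P1: store L1 := 77 → I/M on L1; bus BusRdX; mem=10
  op2 P0: load  L2 → E/I on L2; bus BusRd; mem=50
  op3 P0: store L2 := 99 → M/I on L2; bus (none); mem=50
  op4 P0: load  L0 → E/I on L0; bus BusRd; mem=70
  op5 P0: load  L2 → M/I on L2; bus (none); mem=50
  op6 P0: store L0 := 82 → M/I on L0; bus (none); mem=70
  op7 P0: load  L3 → E/I on L3; bus BusRd; mem=20
  op8 P1: store L2 := 85 → I/M on L2; bus BusRdX Flush; mem=99
  op9 P0: load  L3 → E/I on L3; bus (none); mem=20
  op10 P0: load  L2 → S/O on L2; bus BusRd; mem=99
  op11 P1: store L1 := 20 → I/M on L1; bus (none); mem=10
  op12 P1: load  L1 → I/M on L1; bus (none); mem=10
  op13 P1: store L3 := 79 → I/M on L3; bus BusRdX; mem=20

bus = none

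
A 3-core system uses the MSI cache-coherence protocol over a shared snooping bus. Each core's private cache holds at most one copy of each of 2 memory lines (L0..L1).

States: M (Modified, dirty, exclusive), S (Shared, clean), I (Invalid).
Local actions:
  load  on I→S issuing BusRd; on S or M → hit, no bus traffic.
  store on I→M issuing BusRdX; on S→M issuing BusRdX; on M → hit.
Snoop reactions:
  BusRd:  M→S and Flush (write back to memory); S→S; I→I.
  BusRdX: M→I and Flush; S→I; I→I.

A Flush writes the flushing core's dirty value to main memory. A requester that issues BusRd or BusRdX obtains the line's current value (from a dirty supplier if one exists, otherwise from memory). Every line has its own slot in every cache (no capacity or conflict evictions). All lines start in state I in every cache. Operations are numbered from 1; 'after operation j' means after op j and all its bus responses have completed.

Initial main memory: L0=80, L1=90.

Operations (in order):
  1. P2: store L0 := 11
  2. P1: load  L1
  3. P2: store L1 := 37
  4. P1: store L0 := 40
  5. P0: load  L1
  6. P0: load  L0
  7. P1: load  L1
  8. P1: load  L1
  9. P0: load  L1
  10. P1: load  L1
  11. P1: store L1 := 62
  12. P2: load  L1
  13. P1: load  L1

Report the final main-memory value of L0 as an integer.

1. P2: store L0 := 11  bus=[BusRdX]  L0: P0=I P1=I P2=M  mem[L0]=80
2. P1: load  L1  bus=[BusRd]  L1: P0=I P1=S P2=I  mem[L1]=90
3. P2: store L1 := 37  bus=[BusRdX]  L1: P0=I P1=I P2=M  mem[L1]=90
4. P1: store L0 := 40  bus=[BusRdX,Flush]  L0: P0=I P1=M P2=I  mem[L0]=11
5. P0: load  L1  bus=[BusRd,Flush]  L1: P0=S P1=I P2=S  mem[L1]=37
6. P0: load  L0  bus=[BusRd,Flush]  L0: P0=S P1=S P2=I  mem[L0]=40
7. P1: load  L1  bus=[BusRd]  L1: P0=S P1=S P2=S  mem[L1]=37
8. P1: load  L1  bus=[-]  L1: P0=S P1=S P2=S  mem[L1]=37
9. P0: load  L1  bus=[-]  L1: P0=S P1=S P2=S  mem[L1]=37
10. P1: load  L1  bus=[-]  L1: P0=S P1=S P2=S  mem[L1]=37
11. P1: store L1 := 62  bus=[BusRdX]  L1: P0=I P1=M P2=I  mem[L1]=37
12. P2: load  L1  bus=[BusRd,Flush]  L1: P0=I P1=S P2=S  mem[L1]=62
13. P1: load  L1  bus=[-]  L1: P0=I P1=S P2=S  mem[L1]=62

memory[L0] = 40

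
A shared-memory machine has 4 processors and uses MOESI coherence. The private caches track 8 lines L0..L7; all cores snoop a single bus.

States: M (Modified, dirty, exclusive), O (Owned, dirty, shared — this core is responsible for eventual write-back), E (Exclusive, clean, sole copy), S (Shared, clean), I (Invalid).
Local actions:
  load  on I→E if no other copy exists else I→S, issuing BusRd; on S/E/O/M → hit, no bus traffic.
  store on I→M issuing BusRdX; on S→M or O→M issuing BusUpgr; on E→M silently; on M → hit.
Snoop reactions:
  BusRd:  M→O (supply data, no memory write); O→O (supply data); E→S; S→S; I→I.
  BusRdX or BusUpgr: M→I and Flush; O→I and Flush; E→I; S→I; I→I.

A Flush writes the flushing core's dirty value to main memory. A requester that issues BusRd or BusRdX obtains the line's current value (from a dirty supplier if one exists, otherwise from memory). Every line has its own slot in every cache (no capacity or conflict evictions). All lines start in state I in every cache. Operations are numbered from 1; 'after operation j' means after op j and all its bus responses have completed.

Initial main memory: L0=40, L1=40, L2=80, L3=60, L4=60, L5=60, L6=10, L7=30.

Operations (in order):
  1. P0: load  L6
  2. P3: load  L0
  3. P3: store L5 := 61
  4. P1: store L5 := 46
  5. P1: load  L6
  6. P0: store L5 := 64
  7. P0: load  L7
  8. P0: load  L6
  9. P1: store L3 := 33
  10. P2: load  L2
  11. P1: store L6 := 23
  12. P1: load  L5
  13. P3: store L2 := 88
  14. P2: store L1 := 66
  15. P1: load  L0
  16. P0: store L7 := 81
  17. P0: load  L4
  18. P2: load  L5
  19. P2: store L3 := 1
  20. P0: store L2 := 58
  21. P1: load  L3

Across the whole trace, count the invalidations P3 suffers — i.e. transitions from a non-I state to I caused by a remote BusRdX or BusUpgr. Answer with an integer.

invalidations = 2

[1] P0: load  L6 | P0:E(10), P1:I, P2:I, P3:I | bus: BusRd
[2] P3: load  L0 | P0:I, P1:I, P2:I, P3:E(40) | bus: BusRd
[3] P3: store L5 := 61 | P0:I, P1:I, P2:I, P3:M(61) | bus: BusRdX
[4] P1: store L5 := 46 | P0:I, P1:M(46), P2:I, P3:I | bus: BusRdX,Flush
[5] P1: load  L6 | P0:S(10), P1:S(10), P2:I, P3:I | bus: BusRd
[6] P0: store L5 := 64 | P0:M(64), P1:I, P2:I, P3:I | bus: BusRdX,Flush
[7] P0: load  L7 | P0:E(30), P1:I, P2:I, P3:I | bus: BusRd
[8] P0: load  L6 | P0:S(10), P1:S(10), P2:I, P3:I | bus: none
[9] P1: store L3 := 33 | P0:I, P1:M(33), P2:I, P3:I | bus: BusRdX
[10] P2: load  L2 | P0:I, P1:I, P2:E(80), P3:I | bus: BusRd
[11] P1: store L6 := 23 | P0:I, P1:M(23), P2:I, P3:I | bus: BusUpgr
[12] P1: load  L5 | P0:O(64), P1:S(64), P2:I, P3:I | bus: BusRd
[13] P3: store L2 := 88 | P0:I, P1:I, P2:I, P3:M(88) | bus: BusRdX
[14] P2: store L1 := 66 | P0:I, P1:I, P2:M(66), P3:I | bus: BusRdX
[15] P1: load  L0 | P0:I, P1:S(40), P2:I, P3:S(40) | bus: BusRd
[16] P0: store L7 := 81 | P0:M(81), P1:I, P2:I, P3:I | bus: none
[17] P0: load  L4 | P0:E(60), P1:I, P2:I, P3:I | bus: BusRd
[18] P2: load  L5 | P0:O(64), P1:S(64), P2:S(64), P3:I | bus: BusRd
[19] P2: store L3 := 1 | P0:I, P1:I, P2:M(1), P3:I | bus: BusRdX,Flush
[20] P0: store L2 := 58 | P0:M(58), P1:I, P2:I, P3:I | bus: BusRdX,Flush
[21] P1: load  L3 | P0:I, P1:S(1), P2:O(1), P3:I | bus: BusRd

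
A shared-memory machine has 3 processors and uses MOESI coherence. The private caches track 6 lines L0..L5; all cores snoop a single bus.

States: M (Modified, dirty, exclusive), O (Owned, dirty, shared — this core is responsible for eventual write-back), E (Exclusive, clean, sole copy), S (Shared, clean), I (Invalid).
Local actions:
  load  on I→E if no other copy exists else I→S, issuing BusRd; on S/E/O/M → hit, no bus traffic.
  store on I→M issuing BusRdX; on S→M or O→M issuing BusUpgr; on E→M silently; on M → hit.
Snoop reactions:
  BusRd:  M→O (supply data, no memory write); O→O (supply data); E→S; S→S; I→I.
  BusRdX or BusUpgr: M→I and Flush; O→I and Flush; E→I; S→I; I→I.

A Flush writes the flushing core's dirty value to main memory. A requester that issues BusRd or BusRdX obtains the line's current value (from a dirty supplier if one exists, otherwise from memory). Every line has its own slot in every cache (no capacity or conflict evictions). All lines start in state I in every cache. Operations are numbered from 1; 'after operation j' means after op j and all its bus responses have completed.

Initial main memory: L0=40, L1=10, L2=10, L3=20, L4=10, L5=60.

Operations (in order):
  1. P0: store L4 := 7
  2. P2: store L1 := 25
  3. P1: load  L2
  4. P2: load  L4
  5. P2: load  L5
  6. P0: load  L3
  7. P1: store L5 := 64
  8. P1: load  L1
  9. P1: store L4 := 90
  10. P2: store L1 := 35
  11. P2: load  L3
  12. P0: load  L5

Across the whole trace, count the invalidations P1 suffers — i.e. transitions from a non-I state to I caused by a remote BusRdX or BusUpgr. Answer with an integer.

[1] P0: store L4 := 7 | P0:M(7), P1:I, P2:I | bus: BusRdX
[2] P2: store L1 := 25 | P0:I, P1:I, P2:M(25) | bus: BusRdX
[3] P1: load  L2 | P0:I, P1:E(10), P2:I | bus: BusRd
[4] P2: load  L4 | P0:O(7), P1:I, P2:S(7) | bus: BusRd
[5] P2: load  L5 | P0:I, P1:I, P2:E(60) | bus: BusRd
[6] P0: load  L3 | P0:E(20), P1:I, P2:I | bus: BusRd
[7] P1: store L5 := 64 | P0:I, P1:M(64), P2:I | bus: BusRdX
[8] P1: load  L1 | P0:I, P1:S(25), P2:O(25) | bus: BusRd
[9] P1: store L4 := 90 | P0:I, P1:M(90), P2:I | bus: BusRdX,Flush
[10] P2: store L1 := 35 | P0:I, P1:I, P2:M(35) | bus: BusUpgr
[11] P2: load  L3 | P0:S(20), P1:I, P2:S(20) | bus: BusRd
[12] P0: load  L5 | P0:S(64), P1:O(64), P2:I | bus: BusRd

invalidations = 1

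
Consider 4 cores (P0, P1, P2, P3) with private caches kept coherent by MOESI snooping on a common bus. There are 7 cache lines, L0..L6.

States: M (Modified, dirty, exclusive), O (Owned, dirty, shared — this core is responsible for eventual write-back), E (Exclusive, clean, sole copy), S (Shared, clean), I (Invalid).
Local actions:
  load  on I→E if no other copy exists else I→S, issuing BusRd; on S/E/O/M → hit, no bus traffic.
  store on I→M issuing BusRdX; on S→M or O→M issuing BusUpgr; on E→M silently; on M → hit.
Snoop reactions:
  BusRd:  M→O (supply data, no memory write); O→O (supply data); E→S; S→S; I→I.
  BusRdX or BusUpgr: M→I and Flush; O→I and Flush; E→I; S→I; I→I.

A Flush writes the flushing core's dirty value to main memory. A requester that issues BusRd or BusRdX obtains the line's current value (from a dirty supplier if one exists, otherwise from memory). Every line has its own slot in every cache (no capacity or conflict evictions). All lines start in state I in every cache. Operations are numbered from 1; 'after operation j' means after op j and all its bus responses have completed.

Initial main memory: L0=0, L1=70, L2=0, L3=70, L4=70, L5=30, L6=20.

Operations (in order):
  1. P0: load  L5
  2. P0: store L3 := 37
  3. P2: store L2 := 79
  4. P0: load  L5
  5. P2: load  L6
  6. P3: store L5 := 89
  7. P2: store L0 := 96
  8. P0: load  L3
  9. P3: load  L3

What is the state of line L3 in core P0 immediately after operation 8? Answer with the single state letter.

state = M

[1] P0: load  L5 | P0:E(30), P1:I, P2:I, P3:I | bus: BusRd
[2] P0: store L3 := 37 | P0:M(37), P1:I, P2:I, P3:I | bus: BusRdX
[3] P2: store L2 := 79 | P0:I, P1:I, P2:M(79), P3:I | bus: BusRdX
[4] P0: load  L5 | P0:E(30), P1:I, P2:I, P3:I | bus: none
[5] P2: load  L6 | P0:I, P1:I, P2:E(20), P3:I | bus: BusRd
[6] P3: store L5 := 89 | P0:I, P1:I, P2:I, P3:M(89) | bus: BusRdX
[7] P2: store L0 := 96 | P0:I, P1:I, P2:M(96), P3:I | bus: BusRdX
[8] P0: load  L3 | P0:M(37), P1:I, P2:I, P3:I | bus: none
[9] P3: load  L3 | P0:O(37), P1:I, P2:I, P3:S(37) | bus: BusRd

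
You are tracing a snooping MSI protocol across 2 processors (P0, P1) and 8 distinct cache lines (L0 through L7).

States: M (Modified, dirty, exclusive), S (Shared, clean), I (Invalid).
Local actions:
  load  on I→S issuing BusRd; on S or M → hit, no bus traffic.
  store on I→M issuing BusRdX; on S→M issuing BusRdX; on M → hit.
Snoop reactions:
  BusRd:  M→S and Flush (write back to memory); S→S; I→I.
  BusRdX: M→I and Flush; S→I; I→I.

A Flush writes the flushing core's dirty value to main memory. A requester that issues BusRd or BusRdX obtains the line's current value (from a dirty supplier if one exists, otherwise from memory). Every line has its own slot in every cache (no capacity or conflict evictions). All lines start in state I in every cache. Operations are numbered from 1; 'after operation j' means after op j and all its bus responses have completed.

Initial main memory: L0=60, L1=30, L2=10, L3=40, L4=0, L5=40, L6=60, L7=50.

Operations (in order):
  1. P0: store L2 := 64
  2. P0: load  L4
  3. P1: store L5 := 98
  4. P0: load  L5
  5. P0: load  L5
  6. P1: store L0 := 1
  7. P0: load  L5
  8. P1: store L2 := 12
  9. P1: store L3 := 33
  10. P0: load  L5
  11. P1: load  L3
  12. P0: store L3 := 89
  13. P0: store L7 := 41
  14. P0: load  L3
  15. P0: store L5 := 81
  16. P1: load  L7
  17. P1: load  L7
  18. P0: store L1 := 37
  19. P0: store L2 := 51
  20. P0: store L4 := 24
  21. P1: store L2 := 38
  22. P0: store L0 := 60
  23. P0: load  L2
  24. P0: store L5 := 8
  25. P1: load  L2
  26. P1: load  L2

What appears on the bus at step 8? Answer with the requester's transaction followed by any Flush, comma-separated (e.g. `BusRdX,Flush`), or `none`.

1. P0: store L2 := 64  bus=[BusRdX]  L2: P0=M P1=I  mem[L2]=10
2. P0: load  L4  bus=[BusRd]  L4: P0=S P1=I  mem[L4]=0
3. P1: store L5 := 98  bus=[BusRdX]  L5: P0=I P1=M  mem[L5]=40
4. P0: load  L5  bus=[BusRd,Flush]  L5: P0=S P1=S  mem[L5]=98
5. P0: load  L5  bus=[-]  L5: P0=S P1=S  mem[L5]=98
6. P1: store L0 := 1  bus=[BusRdX]  L0: P0=I P1=M  mem[L0]=60
7. P0: load  L5  bus=[-]  L5: P0=S P1=S  mem[L5]=98
8. P1: store L2 := 12  bus=[BusRdX,Flush]  L2: P0=I P1=M  mem[L2]=64
9. P1: store L3 := 33  bus=[BusRdX]  L3: P0=I P1=M  mem[L3]=40
10. P0: load  L5  bus=[-]  L5: P0=S P1=S  mem[L5]=98
11. P1: load  L3  bus=[-]  L3: P0=I P1=M  mem[L3]=40
12. P0: store L3 := 89  bus=[BusRdX,Flush]  L3: P0=M P1=I  mem[L3]=33
13. P0: store L7 := 41  bus=[BusRdX]  L7: P0=M P1=I  mem[L7]=50
14. P0: load  L3  bus=[-]  L3: P0=M P1=I  mem[L3]=33
15. P0: store L5 := 81  bus=[BusRdX]  L5: P0=M P1=I  mem[L5]=98
16. P1: load  L7  bus=[BusRd,Flush]  L7: P0=S P1=S  mem[L7]=41
17. P1: load  L7  bus=[-]  L7: P0=S P1=S  mem[L7]=41
18. P0: store L1 := 37  bus=[BusRdX]  L1: P0=M P1=I  mem[L1]=30
19. P0: store L2 := 51  bus=[BusRdX,Flush]  L2: P0=M P1=I  mem[L2]=12
20. P0: store L4 := 24  bus=[BusRdX]  L4: P0=M P1=I  mem[L4]=0
21. P1: store L2 := 38  bus=[BusRdX,Flush]  L2: P0=I P1=M  mem[L2]=51
22. P0: store L0 := 60  bus=[BusRdX,Flush]  L0: P0=M P1=I  mem[L0]=1
23. P0: load  L2  bus=[BusRd,Flush]  L2: P0=S P1=S  mem[L2]=38
24. P0: store L5 := 8  bus=[-]  L5: P0=M P1=I  mem[L5]=98
25. P1: load  L2  bus=[-]  L2: P0=S P1=S  mem[L2]=38
26. P1: load  L2  bus=[-]  L2: P0=S P1=S  mem[L2]=38

bus = BusRdX,Flush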